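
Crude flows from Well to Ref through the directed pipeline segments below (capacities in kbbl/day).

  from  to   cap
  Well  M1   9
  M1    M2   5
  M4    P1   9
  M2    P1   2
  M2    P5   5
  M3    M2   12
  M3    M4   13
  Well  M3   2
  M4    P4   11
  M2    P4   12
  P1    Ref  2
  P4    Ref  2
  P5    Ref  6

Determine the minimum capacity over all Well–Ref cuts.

7

Augment Well→M1→M2→P4→Ref: bottleneck 2, flow now 2.
Augment Well→M1→M2→P1→Ref: bottleneck 2, flow now 4.
Augment Well→M1→M2→P5→Ref: bottleneck 1, flow now 5.
Augment Well→M3→M2→P5→Ref: bottleneck 2, flow now 7.
No augmenting path remains; maximum flow = 7.
By max-flow min-cut, the minimum cut capacity equals the max flow.
In the residual graph, reachable from Well: {Well, M1}.
Min-cut edges: Well→M3 (2), M1→M2 (5); capacity 2 + 5 = 7.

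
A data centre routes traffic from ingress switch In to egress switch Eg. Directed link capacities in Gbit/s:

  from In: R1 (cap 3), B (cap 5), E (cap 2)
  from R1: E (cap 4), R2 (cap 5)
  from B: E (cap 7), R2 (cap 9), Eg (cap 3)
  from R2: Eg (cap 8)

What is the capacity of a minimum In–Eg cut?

8

Augment In→B→Eg: bottleneck 3, flow now 3.
Augment In→R1→R2→Eg: bottleneck 3, flow now 6.
Augment In→B→R2→Eg: bottleneck 2, flow now 8.
No augmenting path remains; maximum flow = 8.
By max-flow min-cut, the minimum cut capacity equals the max flow.
In the residual graph, reachable from In: {In, E}.
Min-cut edges: In→R1 (3), In→B (5); capacity 3 + 5 = 8.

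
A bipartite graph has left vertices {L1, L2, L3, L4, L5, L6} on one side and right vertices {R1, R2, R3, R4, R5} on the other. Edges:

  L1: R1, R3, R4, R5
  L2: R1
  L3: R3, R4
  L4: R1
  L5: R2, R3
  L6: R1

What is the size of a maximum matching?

Unit-capacity flow: source→left, listed edges, right→sink; max matching = max flow.
Augmenting path L1→R1 (+1); matched 1.
Augmenting path L3→R3 (+1); matched 2.
Augmenting path L5→R2 (+1); matched 3.
Augmenting path L2→R1→L1→R4 (+1); matched 4.
No augmenting path remains; maximum matching = 4.
König certificate: {L1, L3, L5, R1} is a vertex cover of size 4 (every listed pair touches it), so no matching can be larger.

4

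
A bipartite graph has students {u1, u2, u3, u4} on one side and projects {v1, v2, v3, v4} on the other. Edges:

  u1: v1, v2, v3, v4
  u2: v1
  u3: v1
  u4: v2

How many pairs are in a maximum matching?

Unit-capacity flow: source→left, listed edges, right→sink; max matching = max flow.
Augmenting path u1→v1 (+1); matched 1.
Augmenting path u4→v2 (+1); matched 2.
Augmenting path u2→v1→u1→v3 (+1); matched 3.
No augmenting path remains; maximum matching = 3.
König certificate: {u1, u4, v1} is a vertex cover of size 3 (every listed pair touches it), so no matching can be larger.

3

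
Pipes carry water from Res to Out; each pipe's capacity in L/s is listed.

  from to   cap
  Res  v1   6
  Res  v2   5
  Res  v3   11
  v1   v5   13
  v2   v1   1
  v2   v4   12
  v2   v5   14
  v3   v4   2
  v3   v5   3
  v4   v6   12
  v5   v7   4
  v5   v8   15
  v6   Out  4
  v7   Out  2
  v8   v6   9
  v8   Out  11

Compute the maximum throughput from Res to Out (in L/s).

16

Augment Res→v1→v5→v7→Out: bottleneck 2, flow now 2.
Augment Res→v1→v5→v8→Out: bottleneck 4, flow now 6.
Augment Res→v2→v4→v6→Out: bottleneck 4, flow now 10.
Augment Res→v2→v5→v8→Out: bottleneck 1, flow now 11.
Augment Res→v3→v5→v8→Out: bottleneck 3, flow now 14.
Augment Res→v3→v4→v2→v5→v8→Out: bottleneck 2, flow now 16. (uses reverse residual edge)
No augmenting path remains; maximum flow = 16.
In the residual graph, reachable from Res: {Res, v3}.
Min-cut edges: Res→v1 (6), Res→v2 (5), v3→v4 (2), v3→v5 (3); capacity 6 + 5 + 2 + 3 = 16.
This cut is saturated, so no flow can exceed 16.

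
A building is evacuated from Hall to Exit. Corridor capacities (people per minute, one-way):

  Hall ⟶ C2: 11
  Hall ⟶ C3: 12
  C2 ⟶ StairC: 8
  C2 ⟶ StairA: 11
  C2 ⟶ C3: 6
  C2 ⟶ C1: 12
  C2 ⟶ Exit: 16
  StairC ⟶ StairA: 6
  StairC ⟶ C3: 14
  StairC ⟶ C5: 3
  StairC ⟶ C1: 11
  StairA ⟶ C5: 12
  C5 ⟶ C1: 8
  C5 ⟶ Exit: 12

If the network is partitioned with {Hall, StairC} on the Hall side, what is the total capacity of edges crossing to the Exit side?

Edges leaving {Hall, StairC}: Hall→C2 (11), Hall→C3 (12), StairC→StairA (6), StairC→C3 (14), StairC→C5 (3), StairC→C1 (11).
Cut capacity = 11 + 12 + 6 + 14 + 3 + 11 = 57.

57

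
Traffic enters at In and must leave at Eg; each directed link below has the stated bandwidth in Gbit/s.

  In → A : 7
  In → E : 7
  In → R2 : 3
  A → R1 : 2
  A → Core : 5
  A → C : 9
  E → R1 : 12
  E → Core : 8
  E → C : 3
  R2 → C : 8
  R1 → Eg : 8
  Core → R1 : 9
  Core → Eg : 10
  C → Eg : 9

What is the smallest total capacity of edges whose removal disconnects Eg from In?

Augment In→A→R1→Eg: bottleneck 2, flow now 2.
Augment In→A→Core→Eg: bottleneck 5, flow now 7.
Augment In→E→R1→Eg: bottleneck 6, flow now 13.
Augment In→E→Core→Eg: bottleneck 1, flow now 14.
Augment In→R2→C→Eg: bottleneck 3, flow now 17.
No augmenting path remains; maximum flow = 17.
By max-flow min-cut, the minimum cut capacity equals the max flow.
In the residual graph, reachable from In: {In}.
Min-cut edges: In→A (7), In→E (7), In→R2 (3); capacity 7 + 7 + 3 = 17.

17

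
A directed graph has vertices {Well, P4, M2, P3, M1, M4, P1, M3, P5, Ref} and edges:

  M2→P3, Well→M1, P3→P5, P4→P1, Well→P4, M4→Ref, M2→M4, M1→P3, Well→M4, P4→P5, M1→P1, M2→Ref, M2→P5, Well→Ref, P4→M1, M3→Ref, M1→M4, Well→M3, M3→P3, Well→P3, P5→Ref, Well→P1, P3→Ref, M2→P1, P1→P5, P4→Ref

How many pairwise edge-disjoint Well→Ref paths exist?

Assign every edge capacity 1; by Menger, the answer equals the max flow.
Path Well→Ref (+1); total 1.
Path Well→P4→Ref (+1); total 2.
Path Well→P3→Ref (+1); total 3.
Path Well→M4→Ref (+1); total 4.
Path Well→M3→Ref (+1); total 5.
Path Well→P1→P5→Ref (+1); total 6.
No residual Well→Ref path; max flow = 6.
Certifying cut of size 6: {M4→Ref, P3→Ref, P5→Ref, Well→M3, Well→P4, Well→Ref}.

6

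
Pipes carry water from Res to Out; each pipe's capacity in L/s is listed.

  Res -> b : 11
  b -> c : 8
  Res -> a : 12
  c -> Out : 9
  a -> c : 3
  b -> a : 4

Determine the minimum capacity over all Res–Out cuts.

Augment Res→a→c→Out: bottleneck 3, flow now 3.
Augment Res→b→c→Out: bottleneck 6, flow now 9.
No augmenting path remains; maximum flow = 9.
By max-flow min-cut, the minimum cut capacity equals the max flow.
In the residual graph, reachable from Res: {Res, a, b, c}.
Min-cut edges: c→Out (9); capacity 9 = 9.

9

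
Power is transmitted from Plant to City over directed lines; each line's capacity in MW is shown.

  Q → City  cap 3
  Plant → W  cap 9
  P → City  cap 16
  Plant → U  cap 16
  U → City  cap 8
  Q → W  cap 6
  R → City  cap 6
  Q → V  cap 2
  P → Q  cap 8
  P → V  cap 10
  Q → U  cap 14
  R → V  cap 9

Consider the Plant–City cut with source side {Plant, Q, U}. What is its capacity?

28

Edges leaving {Plant, Q, U}: Plant→W (9), Q→V (2), Q→W (6), Q→City (3), U→City (8).
Cut capacity = 9 + 2 + 6 + 3 + 8 = 28.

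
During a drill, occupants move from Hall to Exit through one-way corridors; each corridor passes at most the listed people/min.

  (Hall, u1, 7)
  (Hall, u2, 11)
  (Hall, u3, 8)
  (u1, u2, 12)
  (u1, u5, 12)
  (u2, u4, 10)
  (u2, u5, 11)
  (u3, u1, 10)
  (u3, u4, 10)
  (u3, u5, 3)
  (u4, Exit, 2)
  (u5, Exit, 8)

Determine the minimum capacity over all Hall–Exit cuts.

Augment Hall→u1→u5→Exit: bottleneck 7, flow now 7.
Augment Hall→u2→u4→Exit: bottleneck 2, flow now 9.
Augment Hall→u2→u5→Exit: bottleneck 1, flow now 10.
No augmenting path remains; maximum flow = 10.
By max-flow min-cut, the minimum cut capacity equals the max flow.
In the residual graph, reachable from Hall: {Hall, u1, u2, u3, u4, u5}.
Min-cut edges: u4→Exit (2), u5→Exit (8); capacity 2 + 8 = 10.

10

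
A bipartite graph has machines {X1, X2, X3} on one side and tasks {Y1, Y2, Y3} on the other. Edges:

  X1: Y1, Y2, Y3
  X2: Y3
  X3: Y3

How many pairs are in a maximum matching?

Unit-capacity flow: source→left, listed edges, right→sink; max matching = max flow.
Augmenting path X1→Y1 (+1); matched 1.
Augmenting path X2→Y3 (+1); matched 2.
No augmenting path remains; maximum matching = 2.
König certificate: {X1, Y3} is a vertex cover of size 2 (every listed pair touches it), so no matching can be larger.

2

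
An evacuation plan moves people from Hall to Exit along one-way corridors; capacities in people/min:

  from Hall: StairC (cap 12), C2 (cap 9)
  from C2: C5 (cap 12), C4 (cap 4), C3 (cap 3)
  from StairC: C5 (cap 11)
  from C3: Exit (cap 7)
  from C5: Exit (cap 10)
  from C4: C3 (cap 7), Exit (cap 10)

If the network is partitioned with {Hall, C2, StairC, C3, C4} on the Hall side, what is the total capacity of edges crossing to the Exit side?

40

Edges leaving {Hall, C2, StairC, C3, C4}: C2→C5 (12), StairC→C5 (11), C3→Exit (7), C4→Exit (10).
Cut capacity = 12 + 11 + 7 + 10 = 40.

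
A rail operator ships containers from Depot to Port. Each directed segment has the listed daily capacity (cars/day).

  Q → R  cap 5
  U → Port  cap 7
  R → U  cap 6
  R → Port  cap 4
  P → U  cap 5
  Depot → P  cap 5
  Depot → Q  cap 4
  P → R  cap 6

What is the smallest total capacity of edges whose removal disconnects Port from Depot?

9

Augment Depot→P→R→Port: bottleneck 4, flow now 4.
Augment Depot→P→U→Port: bottleneck 1, flow now 5.
Augment Depot→Q→R→U→Port: bottleneck 4, flow now 9.
No augmenting path remains; maximum flow = 9.
By max-flow min-cut, the minimum cut capacity equals the max flow.
In the residual graph, reachable from Depot: {Depot}.
Min-cut edges: Depot→P (5), Depot→Q (4); capacity 5 + 4 = 9.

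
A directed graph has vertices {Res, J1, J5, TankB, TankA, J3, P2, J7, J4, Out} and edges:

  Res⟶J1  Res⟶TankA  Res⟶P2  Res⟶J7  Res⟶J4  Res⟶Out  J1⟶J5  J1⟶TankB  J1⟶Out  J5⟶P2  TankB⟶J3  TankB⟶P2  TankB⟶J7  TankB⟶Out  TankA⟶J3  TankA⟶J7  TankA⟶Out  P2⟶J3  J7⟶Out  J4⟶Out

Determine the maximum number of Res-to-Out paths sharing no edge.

5

Assign every edge capacity 1; by Menger, the answer equals the max flow.
Path Res→Out (+1); total 1.
Path Res→J1→Out (+1); total 2.
Path Res→TankA→Out (+1); total 3.
Path Res→J7→Out (+1); total 4.
Path Res→J4→Out (+1); total 5.
No residual Res→Out path; max flow = 5.
Certifying cut of size 5: {Res→J1, Res→J4, Res→J7, Res→Out, Res→TankA}.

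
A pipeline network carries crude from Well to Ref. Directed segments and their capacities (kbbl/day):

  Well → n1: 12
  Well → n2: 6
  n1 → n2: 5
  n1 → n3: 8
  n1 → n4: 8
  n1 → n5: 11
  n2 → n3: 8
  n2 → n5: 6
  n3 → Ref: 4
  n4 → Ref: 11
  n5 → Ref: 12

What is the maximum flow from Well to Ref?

18

Augment Well→n1→n3→Ref: bottleneck 4, flow now 4.
Augment Well→n1→n4→Ref: bottleneck 8, flow now 12.
Augment Well→n2→n5→Ref: bottleneck 6, flow now 18.
No augmenting path remains; maximum flow = 18.
In the residual graph, reachable from Well: {Well}.
Min-cut edges: Well→n1 (12), Well→n2 (6); capacity 12 + 6 = 18.
This cut is saturated, so no flow can exceed 18.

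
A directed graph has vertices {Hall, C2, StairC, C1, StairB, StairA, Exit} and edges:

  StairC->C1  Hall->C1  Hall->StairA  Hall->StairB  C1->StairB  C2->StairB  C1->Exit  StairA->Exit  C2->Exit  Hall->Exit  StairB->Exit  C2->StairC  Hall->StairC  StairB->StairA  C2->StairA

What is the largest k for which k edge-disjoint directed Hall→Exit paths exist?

Assign every edge capacity 1; by Menger, the answer equals the max flow.
Path Hall→Exit (+1); total 1.
Path Hall→C1→Exit (+1); total 2.
Path Hall→StairB→Exit (+1); total 3.
Path Hall→StairA→Exit (+1); total 4.
No residual Hall→Exit path; max flow = 4.
Certifying cut of size 4: {C1→Exit, Hall→Exit, StairA→Exit, StairB→Exit}.

4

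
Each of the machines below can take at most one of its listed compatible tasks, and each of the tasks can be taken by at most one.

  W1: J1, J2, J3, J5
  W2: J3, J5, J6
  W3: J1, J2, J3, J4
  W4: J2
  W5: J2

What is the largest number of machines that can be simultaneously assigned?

Unit-capacity flow: source→left, listed edges, right→sink; max matching = max flow.
Augmenting path W1→J1 (+1); matched 1.
Augmenting path W2→J3 (+1); matched 2.
Augmenting path W3→J2 (+1); matched 3.
Augmenting path W4→J2→W3→J4 (+1); matched 4.
No augmenting path remains; maximum matching = 4.
König certificate: {W1, W2, W3, J2} is a vertex cover of size 4 (every listed pair touches it), so no matching can be larger.

4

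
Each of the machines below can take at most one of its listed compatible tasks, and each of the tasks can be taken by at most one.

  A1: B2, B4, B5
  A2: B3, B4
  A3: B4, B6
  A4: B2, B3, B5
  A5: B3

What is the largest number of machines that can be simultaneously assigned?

5

Unit-capacity flow: source→left, listed edges, right→sink; max matching = max flow.
Augmenting path A1→B2 (+1); matched 1.
Augmenting path A2→B3 (+1); matched 2.
Augmenting path A3→B4 (+1); matched 3.
Augmenting path A4→B5 (+1); matched 4.
Augmenting path A5→B3→A2→B4→A3→B6 (+1); matched 5.
No augmenting path remains; maximum matching = 5.
König certificate: {A1, A2, A3, A4, A5} is a vertex cover of size 5 (every listed pair touches it), so no matching can be larger.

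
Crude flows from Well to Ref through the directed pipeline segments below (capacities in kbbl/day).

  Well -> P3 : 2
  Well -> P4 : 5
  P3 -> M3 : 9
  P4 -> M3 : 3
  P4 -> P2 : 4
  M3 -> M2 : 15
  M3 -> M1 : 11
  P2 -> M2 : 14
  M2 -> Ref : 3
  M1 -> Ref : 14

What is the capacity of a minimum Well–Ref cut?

Augment Well→P3→M3→M2→Ref: bottleneck 2, flow now 2.
Augment Well→P4→M3→M2→Ref: bottleneck 1, flow now 3.
Augment Well→P4→M3→M1→Ref: bottleneck 2, flow now 5.
Augment Well→P4→P2→M2→M3→M1→Ref: bottleneck 2, flow now 7. (uses reverse residual edge)
No augmenting path remains; maximum flow = 7.
By max-flow min-cut, the minimum cut capacity equals the max flow.
In the residual graph, reachable from Well: {Well}.
Min-cut edges: Well→P3 (2), Well→P4 (5); capacity 2 + 5 = 7.

7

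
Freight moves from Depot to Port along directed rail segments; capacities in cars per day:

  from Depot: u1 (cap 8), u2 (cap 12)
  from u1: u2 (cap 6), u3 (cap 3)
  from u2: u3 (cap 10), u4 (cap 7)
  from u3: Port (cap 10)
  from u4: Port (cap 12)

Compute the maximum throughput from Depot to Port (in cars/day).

Augment Depot→u1→u3→Port: bottleneck 3, flow now 3.
Augment Depot→u2→u3→Port: bottleneck 7, flow now 10.
Augment Depot→u2→u4→Port: bottleneck 5, flow now 15.
Augment Depot→u1→u2→u4→Port: bottleneck 2, flow now 17.
No augmenting path remains; maximum flow = 17.
In the residual graph, reachable from Depot: {Depot, u1, u2, u3}.
Min-cut edges: u2→u4 (7), u3→Port (10); capacity 7 + 10 = 17.
This cut is saturated, so no flow can exceed 17.

17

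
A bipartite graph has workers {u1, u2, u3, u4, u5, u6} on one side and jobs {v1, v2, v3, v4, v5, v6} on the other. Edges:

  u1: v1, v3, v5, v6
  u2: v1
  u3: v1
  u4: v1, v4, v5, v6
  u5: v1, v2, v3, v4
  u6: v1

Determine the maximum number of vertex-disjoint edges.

Unit-capacity flow: source→left, listed edges, right→sink; max matching = max flow.
Augmenting path u1→v1 (+1); matched 1.
Augmenting path u4→v4 (+1); matched 2.
Augmenting path u5→v2 (+1); matched 3.
Augmenting path u2→v1→u1→v3 (+1); matched 4.
No augmenting path remains; maximum matching = 4.
König certificate: {u1, u4, u5, v1} is a vertex cover of size 4 (every listed pair touches it), so no matching can be larger.

4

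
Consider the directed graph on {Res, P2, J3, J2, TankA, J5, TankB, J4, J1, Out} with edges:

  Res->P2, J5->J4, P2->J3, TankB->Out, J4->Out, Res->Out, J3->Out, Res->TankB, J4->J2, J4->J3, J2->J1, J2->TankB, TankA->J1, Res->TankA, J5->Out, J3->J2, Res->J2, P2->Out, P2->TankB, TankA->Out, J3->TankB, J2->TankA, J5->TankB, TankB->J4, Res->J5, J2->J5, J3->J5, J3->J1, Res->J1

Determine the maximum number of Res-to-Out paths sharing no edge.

Assign every edge capacity 1; by Menger, the answer equals the max flow.
Path Res→Out (+1); total 1.
Path Res→P2→Out (+1); total 2.
Path Res→TankA→Out (+1); total 3.
Path Res→J5→Out (+1); total 4.
Path Res→TankB→Out (+1); total 5.
Path Res→J2→J5→J4→Out (+1); total 6.
No residual Res→Out path; max flow = 6.
Certifying cut of size 6: {Res→J2, Res→J5, Res→Out, Res→P2, Res→TankA, Res→TankB}.

6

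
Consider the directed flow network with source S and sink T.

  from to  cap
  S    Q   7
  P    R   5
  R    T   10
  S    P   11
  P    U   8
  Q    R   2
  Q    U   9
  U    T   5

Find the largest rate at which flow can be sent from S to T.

12

Augment S→P→R→T: bottleneck 5, flow now 5.
Augment S→P→U→T: bottleneck 5, flow now 10.
Augment S→Q→R→T: bottleneck 2, flow now 12.
No augmenting path remains; maximum flow = 12.
In the residual graph, reachable from S: {S, P, Q, U}.
Min-cut edges: P→R (5), Q→R (2), U→T (5); capacity 5 + 2 + 5 = 12.
This cut is saturated, so no flow can exceed 12.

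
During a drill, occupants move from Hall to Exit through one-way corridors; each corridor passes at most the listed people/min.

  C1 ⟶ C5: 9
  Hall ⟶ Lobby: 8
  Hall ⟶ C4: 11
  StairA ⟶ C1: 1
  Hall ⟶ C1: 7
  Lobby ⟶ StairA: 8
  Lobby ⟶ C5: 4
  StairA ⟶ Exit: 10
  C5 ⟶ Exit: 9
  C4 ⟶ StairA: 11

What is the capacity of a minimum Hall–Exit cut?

19

Augment Hall→Lobby→C5→Exit: bottleneck 4, flow now 4.
Augment Hall→Lobby→StairA→Exit: bottleneck 4, flow now 8.
Augment Hall→C4→StairA→Exit: bottleneck 6, flow now 14.
Augment Hall→C1→C5→Exit: bottleneck 5, flow now 19.
No augmenting path remains; maximum flow = 19.
By max-flow min-cut, the minimum cut capacity equals the max flow.
In the residual graph, reachable from Hall: {Hall, Lobby, C4, C1, C5, StairA}.
Min-cut edges: C5→Exit (9), StairA→Exit (10); capacity 9 + 10 = 19.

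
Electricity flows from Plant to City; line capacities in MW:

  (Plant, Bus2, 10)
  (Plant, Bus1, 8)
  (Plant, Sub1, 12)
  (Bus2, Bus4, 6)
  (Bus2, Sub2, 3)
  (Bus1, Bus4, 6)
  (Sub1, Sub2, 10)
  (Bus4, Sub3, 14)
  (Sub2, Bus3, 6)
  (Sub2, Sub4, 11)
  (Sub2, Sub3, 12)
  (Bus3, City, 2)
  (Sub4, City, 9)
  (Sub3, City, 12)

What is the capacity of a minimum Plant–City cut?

23

Augment Plant→Bus2→Bus4→Sub3→City: bottleneck 6, flow now 6.
Augment Plant→Bus2→Sub2→Bus3→City: bottleneck 2, flow now 8.
Augment Plant→Bus2→Sub2→Sub4→City: bottleneck 1, flow now 9.
Augment Plant→Bus1→Bus4→Sub3→City: bottleneck 6, flow now 15.
Augment Plant→Sub1→Sub2→Sub4→City: bottleneck 8, flow now 23.
No augmenting path remains; maximum flow = 23.
By max-flow min-cut, the minimum cut capacity equals the max flow.
In the residual graph, reachable from Plant: {Plant, Bus2, Bus1, Sub1, Bus4, Sub2, Bus3, Sub4, Sub3}.
Min-cut edges: Bus3→City (2), Sub4→City (9), Sub3→City (12); capacity 2 + 9 + 12 = 23.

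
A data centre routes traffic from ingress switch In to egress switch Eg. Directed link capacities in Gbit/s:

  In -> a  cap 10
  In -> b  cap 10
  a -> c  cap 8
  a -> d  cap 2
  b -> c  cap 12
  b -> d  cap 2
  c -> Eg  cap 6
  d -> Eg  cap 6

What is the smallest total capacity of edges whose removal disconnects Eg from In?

10

Augment In→a→c→Eg: bottleneck 6, flow now 6.
Augment In→a→d→Eg: bottleneck 2, flow now 8.
Augment In→b→d→Eg: bottleneck 2, flow now 10.
No augmenting path remains; maximum flow = 10.
By max-flow min-cut, the minimum cut capacity equals the max flow.
In the residual graph, reachable from In: {In, a, b, c}.
Min-cut edges: a→d (2), b→d (2), c→Eg (6); capacity 2 + 2 + 6 = 10.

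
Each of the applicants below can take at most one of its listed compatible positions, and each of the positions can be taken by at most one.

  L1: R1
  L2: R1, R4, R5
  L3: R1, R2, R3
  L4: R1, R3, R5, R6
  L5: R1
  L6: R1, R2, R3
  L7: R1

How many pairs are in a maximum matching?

5

Unit-capacity flow: source→left, listed edges, right→sink; max matching = max flow.
Augmenting path L1→R1 (+1); matched 1.
Augmenting path L2→R4 (+1); matched 2.
Augmenting path L3→R2 (+1); matched 3.
Augmenting path L4→R3 (+1); matched 4.
Augmenting path L6→R3→L4→R5 (+1); matched 5.
No augmenting path remains; maximum matching = 5.
König certificate: {L2, L3, L4, L6, R1} is a vertex cover of size 5 (every listed pair touches it), so no matching can be larger.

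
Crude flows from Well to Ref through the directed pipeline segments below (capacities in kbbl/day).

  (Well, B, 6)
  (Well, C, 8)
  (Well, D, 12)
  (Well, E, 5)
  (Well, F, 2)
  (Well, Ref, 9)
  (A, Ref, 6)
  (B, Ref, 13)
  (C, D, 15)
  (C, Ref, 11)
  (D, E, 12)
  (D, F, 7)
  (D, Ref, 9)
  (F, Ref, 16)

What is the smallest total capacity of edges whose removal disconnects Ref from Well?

Augment Well→Ref: bottleneck 9, flow now 9.
Augment Well→B→Ref: bottleneck 6, flow now 15.
Augment Well→C→Ref: bottleneck 8, flow now 23.
Augment Well→D→Ref: bottleneck 9, flow now 32.
Augment Well→F→Ref: bottleneck 2, flow now 34.
Augment Well→D→F→Ref: bottleneck 3, flow now 37.
No augmenting path remains; maximum flow = 37.
By max-flow min-cut, the minimum cut capacity equals the max flow.
In the residual graph, reachable from Well: {Well, E}.
Min-cut edges: Well→B (6), Well→C (8), Well→D (12), Well→F (2), Well→Ref (9); capacity 6 + 8 + 12 + 2 + 9 = 37.

37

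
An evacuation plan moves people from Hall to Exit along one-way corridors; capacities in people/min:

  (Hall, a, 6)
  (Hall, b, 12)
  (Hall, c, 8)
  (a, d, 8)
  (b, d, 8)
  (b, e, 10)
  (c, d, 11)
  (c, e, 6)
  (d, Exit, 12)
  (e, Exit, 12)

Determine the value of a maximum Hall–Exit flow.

Augment Hall→a→d→Exit: bottleneck 6, flow now 6.
Augment Hall→b→d→Exit: bottleneck 6, flow now 12.
Augment Hall→b→e→Exit: bottleneck 6, flow now 18.
Augment Hall→c→e→Exit: bottleneck 6, flow now 24.
No augmenting path remains; maximum flow = 24.
In the residual graph, reachable from Hall: {Hall, a, b, c, d, e}.
Min-cut edges: d→Exit (12), e→Exit (12); capacity 12 + 12 = 24.
This cut is saturated, so no flow can exceed 24.

24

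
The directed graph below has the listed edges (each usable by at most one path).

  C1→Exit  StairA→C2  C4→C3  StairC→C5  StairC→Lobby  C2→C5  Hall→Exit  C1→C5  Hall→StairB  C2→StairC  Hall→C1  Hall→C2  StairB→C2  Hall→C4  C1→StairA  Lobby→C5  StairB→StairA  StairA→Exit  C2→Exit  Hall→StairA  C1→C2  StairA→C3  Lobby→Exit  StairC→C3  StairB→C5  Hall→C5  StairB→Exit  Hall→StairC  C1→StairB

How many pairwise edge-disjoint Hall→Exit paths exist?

6

Assign every edge capacity 1; by Menger, the answer equals the max flow.
Path Hall→Exit (+1); total 1.
Path Hall→StairB→Exit (+1); total 2.
Path Hall→C1→Exit (+1); total 3.
Path Hall→StairA→Exit (+1); total 4.
Path Hall→C2→Exit (+1); total 5.
Path Hall→StairC→Lobby→Exit (+1); total 6.
No residual Hall→Exit path; max flow = 6.
Certifying cut of size 6: {Hall→C1, Hall→C2, Hall→Exit, Hall→StairA, Hall→StairB, Hall→StairC}.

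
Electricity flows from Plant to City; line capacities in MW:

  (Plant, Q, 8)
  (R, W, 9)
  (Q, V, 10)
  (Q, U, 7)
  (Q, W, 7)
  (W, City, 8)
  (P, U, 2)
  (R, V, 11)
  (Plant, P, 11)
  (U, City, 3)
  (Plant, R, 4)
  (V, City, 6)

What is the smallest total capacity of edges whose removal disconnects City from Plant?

Augment Plant→P→U→City: bottleneck 2, flow now 2.
Augment Plant→Q→U→City: bottleneck 1, flow now 3.
Augment Plant→Q→V→City: bottleneck 6, flow now 9.
Augment Plant→Q→W→City: bottleneck 1, flow now 10.
Augment Plant→R→W→City: bottleneck 4, flow now 14.
No augmenting path remains; maximum flow = 14.
By max-flow min-cut, the minimum cut capacity equals the max flow.
In the residual graph, reachable from Plant: {Plant, P}.
Min-cut edges: Plant→Q (8), Plant→R (4), P→U (2); capacity 8 + 4 + 2 = 14.

14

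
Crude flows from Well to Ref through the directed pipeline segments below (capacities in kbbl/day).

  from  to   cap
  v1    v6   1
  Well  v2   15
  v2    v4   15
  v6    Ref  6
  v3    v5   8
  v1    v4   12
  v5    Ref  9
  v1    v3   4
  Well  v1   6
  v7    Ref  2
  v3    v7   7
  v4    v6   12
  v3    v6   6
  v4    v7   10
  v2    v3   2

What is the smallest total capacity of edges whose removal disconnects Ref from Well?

14

Augment Well→v1→v6→Ref: bottleneck 1, flow now 1.
Augment Well→v1→v3→v5→Ref: bottleneck 4, flow now 5.
Augment Well→v1→v4→v6→Ref: bottleneck 1, flow now 6.
Augment Well→v2→v3→v5→Ref: bottleneck 2, flow now 8.
Augment Well→v2→v4→v6→Ref: bottleneck 4, flow now 12.
Augment Well→v2→v4→v7→Ref: bottleneck 2, flow now 14.
No augmenting path remains; maximum flow = 14.
By max-flow min-cut, the minimum cut capacity equals the max flow.
In the residual graph, reachable from Well: {Well, v1, v2, v4, v6, v7}.
Min-cut edges: v1→v3 (4), v2→v3 (2), v6→Ref (6), v7→Ref (2); capacity 4 + 2 + 6 + 2 = 14.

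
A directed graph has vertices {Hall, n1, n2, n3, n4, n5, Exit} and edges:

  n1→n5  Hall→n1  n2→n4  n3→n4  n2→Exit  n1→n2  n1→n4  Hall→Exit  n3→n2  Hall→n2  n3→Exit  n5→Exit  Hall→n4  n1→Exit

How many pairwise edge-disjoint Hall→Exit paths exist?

3

Assign every edge capacity 1; by Menger, the answer equals the max flow.
Path Hall→Exit (+1); total 1.
Path Hall→n1→Exit (+1); total 2.
Path Hall→n2→Exit (+1); total 3.
No residual Hall→Exit path; max flow = 3.
Certifying cut of size 3: {Hall→Exit, Hall→n1, Hall→n2}.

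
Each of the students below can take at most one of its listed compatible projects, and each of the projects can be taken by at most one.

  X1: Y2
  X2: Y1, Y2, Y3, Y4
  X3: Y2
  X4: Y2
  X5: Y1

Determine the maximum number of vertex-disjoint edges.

Unit-capacity flow: source→left, listed edges, right→sink; max matching = max flow.
Augmenting path X1→Y2 (+1); matched 1.
Augmenting path X2→Y1 (+1); matched 2.
Augmenting path X5→Y1→X2→Y3 (+1); matched 3.
No augmenting path remains; maximum matching = 3.
König certificate: {X2, X5, Y2} is a vertex cover of size 3 (every listed pair touches it), so no matching can be larger.

3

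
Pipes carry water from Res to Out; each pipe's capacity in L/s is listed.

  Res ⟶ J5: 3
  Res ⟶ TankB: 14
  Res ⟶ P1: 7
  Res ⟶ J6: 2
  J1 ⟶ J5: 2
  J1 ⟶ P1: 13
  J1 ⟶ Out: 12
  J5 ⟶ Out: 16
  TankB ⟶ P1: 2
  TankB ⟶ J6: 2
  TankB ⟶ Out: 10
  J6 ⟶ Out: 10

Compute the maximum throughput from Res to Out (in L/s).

17

Augment Res→J5→Out: bottleneck 3, flow now 3.
Augment Res→TankB→Out: bottleneck 10, flow now 13.
Augment Res→J6→Out: bottleneck 2, flow now 15.
Augment Res→TankB→J6→Out: bottleneck 2, flow now 17.
No augmenting path remains; maximum flow = 17.
In the residual graph, reachable from Res: {Res, TankB, P1}.
Min-cut edges: Res→J5 (3), Res→J6 (2), TankB→J6 (2), TankB→Out (10); capacity 3 + 2 + 2 + 10 = 17.
This cut is saturated, so no flow can exceed 17.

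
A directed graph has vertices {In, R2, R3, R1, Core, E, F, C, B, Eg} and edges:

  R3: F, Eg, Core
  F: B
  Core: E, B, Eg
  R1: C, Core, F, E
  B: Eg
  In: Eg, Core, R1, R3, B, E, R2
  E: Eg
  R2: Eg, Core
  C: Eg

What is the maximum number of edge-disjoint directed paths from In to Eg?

7

Assign every edge capacity 1; by Menger, the answer equals the max flow.
Path In→Eg (+1); total 1.
Path In→R2→Eg (+1); total 2.
Path In→R3→Eg (+1); total 3.
Path In→Core→Eg (+1); total 4.
Path In→E→Eg (+1); total 5.
Path In→B→Eg (+1); total 6.
Path In→R1→C→Eg (+1); total 7.
No residual In→Eg path; max flow = 7.
Certifying cut of size 7: {In→B, In→Core, In→E, In→Eg, In→R1, In→R2, In→R3}.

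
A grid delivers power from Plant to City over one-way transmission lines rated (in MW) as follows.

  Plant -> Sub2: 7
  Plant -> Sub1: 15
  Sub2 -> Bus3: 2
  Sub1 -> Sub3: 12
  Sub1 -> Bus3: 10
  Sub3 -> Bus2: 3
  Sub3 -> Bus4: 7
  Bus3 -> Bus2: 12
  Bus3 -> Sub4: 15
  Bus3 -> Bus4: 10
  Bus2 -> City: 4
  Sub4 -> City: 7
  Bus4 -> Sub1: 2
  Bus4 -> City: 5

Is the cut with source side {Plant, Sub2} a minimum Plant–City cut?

Given cut capacity: 15 + 2 = 17.
Augment Plant→Sub2→Bus3→Bus2→City: bottleneck 2, flow now 2.
Augment Plant→Sub1→Sub3→Bus2→City: bottleneck 2, flow now 4.
Augment Plant→Sub1→Sub3→Bus4→City: bottleneck 5, flow now 9.
Augment Plant→Sub1→Bus3→Sub4→City: bottleneck 7, flow now 16.
No augmenting path remains; maximum flow = 16.
In the residual graph, reachable from Plant: {Plant, Sub2, Sub1, Sub3, Bus3, Bus2, Sub4, Bus4}.
Min-cut edges: Bus2→City (4), Sub4→City (7), Bus4→City (5); capacity 4 + 7 + 5 = 16.
Cut capacity 17 exceeds the max flow 16, so it is not minimum.

No — its capacity is 17, but the minimum cut has capacity 16.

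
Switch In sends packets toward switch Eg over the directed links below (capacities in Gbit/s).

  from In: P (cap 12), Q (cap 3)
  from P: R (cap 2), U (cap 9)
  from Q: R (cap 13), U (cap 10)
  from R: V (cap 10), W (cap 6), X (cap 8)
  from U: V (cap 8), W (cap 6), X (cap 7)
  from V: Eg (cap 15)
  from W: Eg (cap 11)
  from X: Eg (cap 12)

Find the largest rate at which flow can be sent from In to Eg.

Augment In→P→R→V→Eg: bottleneck 2, flow now 2.
Augment In→P→U→V→Eg: bottleneck 8, flow now 10.
Augment In→P→U→W→Eg: bottleneck 1, flow now 11.
Augment In→Q→R→V→Eg: bottleneck 3, flow now 14.
No augmenting path remains; maximum flow = 14.
In the residual graph, reachable from In: {In, P}.
Min-cut edges: In→Q (3), P→R (2), P→U (9); capacity 3 + 2 + 9 = 14.
This cut is saturated, so no flow can exceed 14.

14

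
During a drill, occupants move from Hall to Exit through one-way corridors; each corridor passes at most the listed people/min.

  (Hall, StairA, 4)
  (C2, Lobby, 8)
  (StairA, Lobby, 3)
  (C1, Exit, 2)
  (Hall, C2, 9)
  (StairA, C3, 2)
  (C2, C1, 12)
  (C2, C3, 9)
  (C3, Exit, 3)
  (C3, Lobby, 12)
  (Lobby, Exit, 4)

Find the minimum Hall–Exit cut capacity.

9

Augment Hall→StairA→Lobby→Exit: bottleneck 3, flow now 3.
Augment Hall→StairA→C3→Exit: bottleneck 1, flow now 4.
Augment Hall→C2→Lobby→Exit: bottleneck 1, flow now 5.
Augment Hall→C2→C3→Exit: bottleneck 2, flow now 7.
Augment Hall→C2→C1→Exit: bottleneck 2, flow now 9.
No augmenting path remains; maximum flow = 9.
By max-flow min-cut, the minimum cut capacity equals the max flow.
In the residual graph, reachable from Hall: {Hall, StairA, C2, Lobby, C3, C1}.
Min-cut edges: Lobby→Exit (4), C3→Exit (3), C1→Exit (2); capacity 4 + 3 + 2 = 9.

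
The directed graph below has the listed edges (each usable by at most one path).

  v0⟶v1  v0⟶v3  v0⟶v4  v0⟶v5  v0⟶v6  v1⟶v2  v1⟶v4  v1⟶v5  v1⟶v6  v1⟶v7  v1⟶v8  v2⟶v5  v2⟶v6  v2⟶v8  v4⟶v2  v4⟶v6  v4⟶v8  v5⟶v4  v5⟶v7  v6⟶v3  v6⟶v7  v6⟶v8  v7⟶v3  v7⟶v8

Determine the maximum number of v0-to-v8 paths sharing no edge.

4

Assign every edge capacity 1; by Menger, the answer equals the max flow.
Path v0→v1→v8 (+1); total 1.
Path v0→v4→v8 (+1); total 2.
Path v0→v6→v8 (+1); total 3.
Path v0→v5→v7→v8 (+1); total 4.
No residual v0→v8 path; max flow = 4.
Certifying cut of size 4: {v0→v1, v0→v4, v0→v5, v0→v6}.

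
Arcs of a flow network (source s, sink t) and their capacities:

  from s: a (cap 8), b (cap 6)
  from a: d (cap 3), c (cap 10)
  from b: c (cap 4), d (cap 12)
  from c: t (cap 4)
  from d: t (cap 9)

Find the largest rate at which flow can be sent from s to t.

Augment s→a→c→t: bottleneck 4, flow now 4.
Augment s→a→d→t: bottleneck 3, flow now 7.
Augment s→b→d→t: bottleneck 6, flow now 13.
No augmenting path remains; maximum flow = 13.
In the residual graph, reachable from s: {s, a, c}.
Min-cut edges: s→b (6), a→d (3), c→t (4); capacity 6 + 3 + 4 = 13.
This cut is saturated, so no flow can exceed 13.

13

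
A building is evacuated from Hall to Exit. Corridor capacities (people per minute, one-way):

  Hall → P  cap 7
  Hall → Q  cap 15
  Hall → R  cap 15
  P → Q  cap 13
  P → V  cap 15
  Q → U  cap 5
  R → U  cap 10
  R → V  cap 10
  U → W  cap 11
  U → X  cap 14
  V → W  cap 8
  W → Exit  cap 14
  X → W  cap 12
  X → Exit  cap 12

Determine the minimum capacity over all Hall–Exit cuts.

23

Augment Hall→P→V→W→Exit: bottleneck 7, flow now 7.
Augment Hall→Q→U→W→Exit: bottleneck 5, flow now 12.
Augment Hall→R→U→W→Exit: bottleneck 2, flow now 14.
Augment Hall→R→U→X→Exit: bottleneck 8, flow now 22.
Augment Hall→R→V→W→U→X→Exit: bottleneck 1, flow now 23. (uses reverse residual edge)
No augmenting path remains; maximum flow = 23.
By max-flow min-cut, the minimum cut capacity equals the max flow.
In the residual graph, reachable from Hall: {Hall, P, Q, R, V}.
Min-cut edges: Q→U (5), R→U (10), V→W (8); capacity 5 + 10 + 8 = 23.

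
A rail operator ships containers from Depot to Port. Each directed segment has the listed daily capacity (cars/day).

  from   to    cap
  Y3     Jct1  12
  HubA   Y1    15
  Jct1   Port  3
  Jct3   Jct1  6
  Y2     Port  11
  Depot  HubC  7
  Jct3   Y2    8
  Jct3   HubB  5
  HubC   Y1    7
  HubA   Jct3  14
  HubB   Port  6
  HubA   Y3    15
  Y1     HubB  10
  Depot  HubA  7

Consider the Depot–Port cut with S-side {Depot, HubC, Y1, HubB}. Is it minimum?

Given cut capacity: 7 + 6 = 13.
Augment Depot→HubA→Y3→Jct1→Port: bottleneck 3, flow now 3.
Augment Depot→HubA→Y1→HubB→Port: bottleneck 4, flow now 7.
Augment Depot→HubC→Y1→HubB→Port: bottleneck 2, flow now 9.
Augment Depot→HubC→Y1→HubA→Jct3→Y2→Port: bottleneck 4, flow now 13. (uses reverse residual edge)
No augmenting path remains; maximum flow = 13.
Cut capacity 13 equals the max flow, so it is a minimum cut.

Yes — it is a minimum cut (capacity 13).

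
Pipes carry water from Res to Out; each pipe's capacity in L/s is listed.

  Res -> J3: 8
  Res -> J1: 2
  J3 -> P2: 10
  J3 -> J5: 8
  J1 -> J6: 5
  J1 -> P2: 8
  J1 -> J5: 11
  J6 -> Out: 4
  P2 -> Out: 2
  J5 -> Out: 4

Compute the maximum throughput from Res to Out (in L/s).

Augment Res→J3→P2→Out: bottleneck 2, flow now 2.
Augment Res→J3→J5→Out: bottleneck 4, flow now 6.
Augment Res→J1→J6→Out: bottleneck 2, flow now 8.
No augmenting path remains; maximum flow = 8.
In the residual graph, reachable from Res: {Res, J3, P2, J5}.
Min-cut edges: Res→J1 (2), P2→Out (2), J5→Out (4); capacity 2 + 2 + 4 = 8.
This cut is saturated, so no flow can exceed 8.

8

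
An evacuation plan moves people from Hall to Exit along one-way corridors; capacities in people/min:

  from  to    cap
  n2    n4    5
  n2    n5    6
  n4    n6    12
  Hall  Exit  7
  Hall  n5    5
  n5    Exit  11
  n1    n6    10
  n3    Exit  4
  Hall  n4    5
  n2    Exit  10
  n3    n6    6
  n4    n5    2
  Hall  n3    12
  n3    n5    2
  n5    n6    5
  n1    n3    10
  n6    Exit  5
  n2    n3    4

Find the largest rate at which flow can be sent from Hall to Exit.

25

Augment Hall→Exit: bottleneck 7, flow now 7.
Augment Hall→n3→Exit: bottleneck 4, flow now 11.
Augment Hall→n5→Exit: bottleneck 5, flow now 16.
Augment Hall→n3→n5→Exit: bottleneck 2, flow now 18.
Augment Hall→n3→n6→Exit: bottleneck 5, flow now 23.
Augment Hall→n4→n5→Exit: bottleneck 2, flow now 25.
No augmenting path remains; maximum flow = 25.
In the residual graph, reachable from Hall: {Hall, n3, n4, n6}.
Min-cut edges: Hall→n5 (5), Hall→Exit (7), n3→n5 (2), n3→Exit (4), n4→n5 (2), n6→Exit (5); capacity 5 + 7 + 2 + 4 + 2 + 5 = 25.
This cut is saturated, so no flow can exceed 25.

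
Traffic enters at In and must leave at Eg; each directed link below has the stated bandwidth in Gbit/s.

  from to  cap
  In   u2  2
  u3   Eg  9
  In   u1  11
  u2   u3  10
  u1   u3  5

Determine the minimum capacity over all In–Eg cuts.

Augment In→u1→u3→Eg: bottleneck 5, flow now 5.
Augment In→u2→u3→Eg: bottleneck 2, flow now 7.
No augmenting path remains; maximum flow = 7.
By max-flow min-cut, the minimum cut capacity equals the max flow.
In the residual graph, reachable from In: {In, u1}.
Min-cut edges: In→u2 (2), u1→u3 (5); capacity 2 + 5 = 7.

7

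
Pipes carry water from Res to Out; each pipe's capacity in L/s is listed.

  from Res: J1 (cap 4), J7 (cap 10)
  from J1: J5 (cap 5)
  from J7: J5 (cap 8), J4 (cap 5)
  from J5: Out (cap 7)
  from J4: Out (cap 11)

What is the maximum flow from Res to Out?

12

Augment Res→J1→J5→Out: bottleneck 4, flow now 4.
Augment Res→J7→J5→Out: bottleneck 3, flow now 7.
Augment Res→J7→J4→Out: bottleneck 5, flow now 12.
No augmenting path remains; maximum flow = 12.
In the residual graph, reachable from Res: {Res, J1, J7, J5}.
Min-cut edges: J7→J4 (5), J5→Out (7); capacity 5 + 7 = 12.
This cut is saturated, so no flow can exceed 12.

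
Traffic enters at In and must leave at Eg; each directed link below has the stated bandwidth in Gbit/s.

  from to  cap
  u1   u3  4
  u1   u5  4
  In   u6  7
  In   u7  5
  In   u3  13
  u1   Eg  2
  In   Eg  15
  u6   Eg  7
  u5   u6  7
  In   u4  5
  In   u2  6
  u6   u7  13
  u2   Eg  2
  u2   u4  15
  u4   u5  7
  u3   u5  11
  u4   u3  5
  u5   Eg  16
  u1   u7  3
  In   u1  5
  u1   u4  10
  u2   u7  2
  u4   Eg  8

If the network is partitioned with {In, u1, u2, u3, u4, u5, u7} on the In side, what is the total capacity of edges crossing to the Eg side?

57

Edges leaving {In, u1, u2, u3, u4, u5, u7}: In→u6 (7), In→Eg (15), u1→Eg (2), u2→Eg (2), u4→Eg (8), u5→u6 (7), u5→Eg (16).
Cut capacity = 7 + 15 + 2 + 2 + 8 + 7 + 16 = 57.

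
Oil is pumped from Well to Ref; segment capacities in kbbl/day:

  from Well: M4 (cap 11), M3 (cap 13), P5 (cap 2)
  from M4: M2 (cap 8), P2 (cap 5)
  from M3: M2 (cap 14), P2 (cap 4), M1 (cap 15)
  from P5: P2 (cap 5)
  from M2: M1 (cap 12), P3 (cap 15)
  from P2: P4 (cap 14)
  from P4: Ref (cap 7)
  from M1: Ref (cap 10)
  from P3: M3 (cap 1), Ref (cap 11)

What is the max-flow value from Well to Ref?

26

Augment Well→M3→M1→Ref: bottleneck 10, flow now 10.
Augment Well→M4→M2→P3→Ref: bottleneck 8, flow now 18.
Augment Well→M4→P2→P4→Ref: bottleneck 3, flow now 21.
Augment Well→M3→M2→P3→Ref: bottleneck 3, flow now 24.
Augment Well→P5→P2→P4→Ref: bottleneck 2, flow now 26.
No augmenting path remains; maximum flow = 26.
In the residual graph, reachable from Well: {Well}.
Min-cut edges: Well→M4 (11), Well→M3 (13), Well→P5 (2); capacity 11 + 13 + 2 = 26.
This cut is saturated, so no flow can exceed 26.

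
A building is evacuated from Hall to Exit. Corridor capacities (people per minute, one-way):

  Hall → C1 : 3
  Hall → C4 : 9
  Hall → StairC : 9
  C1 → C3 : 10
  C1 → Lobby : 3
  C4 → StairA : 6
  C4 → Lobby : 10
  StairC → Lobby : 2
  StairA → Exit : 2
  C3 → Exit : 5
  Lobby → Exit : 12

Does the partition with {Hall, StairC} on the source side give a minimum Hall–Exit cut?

Given cut capacity: 3 + 9 + 2 = 14.
Augment Hall→C1→C3→Exit: bottleneck 3, flow now 3.
Augment Hall→C4→StairA→Exit: bottleneck 2, flow now 5.
Augment Hall→C4→Lobby→Exit: bottleneck 7, flow now 12.
Augment Hall→StairC→Lobby→Exit: bottleneck 2, flow now 14.
No augmenting path remains; maximum flow = 14.
Cut capacity 14 equals the max flow, so it is a minimum cut.

Yes — it is a minimum cut (capacity 14).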